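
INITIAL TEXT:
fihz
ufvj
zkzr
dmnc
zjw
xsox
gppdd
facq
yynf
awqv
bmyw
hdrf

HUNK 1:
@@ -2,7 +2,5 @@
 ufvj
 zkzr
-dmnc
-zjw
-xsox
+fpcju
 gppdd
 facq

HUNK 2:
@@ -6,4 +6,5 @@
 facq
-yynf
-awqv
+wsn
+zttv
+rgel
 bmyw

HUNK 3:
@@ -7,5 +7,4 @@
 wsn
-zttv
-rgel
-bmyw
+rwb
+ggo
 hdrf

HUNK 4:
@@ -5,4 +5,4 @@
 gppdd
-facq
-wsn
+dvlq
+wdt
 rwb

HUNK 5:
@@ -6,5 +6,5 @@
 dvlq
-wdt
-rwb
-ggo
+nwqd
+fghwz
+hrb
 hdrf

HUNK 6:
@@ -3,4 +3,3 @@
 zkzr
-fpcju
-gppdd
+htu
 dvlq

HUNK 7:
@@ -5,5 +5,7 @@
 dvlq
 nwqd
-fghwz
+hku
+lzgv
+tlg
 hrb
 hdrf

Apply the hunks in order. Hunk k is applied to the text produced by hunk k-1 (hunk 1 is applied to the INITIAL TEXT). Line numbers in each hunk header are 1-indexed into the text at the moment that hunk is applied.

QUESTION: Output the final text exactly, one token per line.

Answer: fihz
ufvj
zkzr
htu
dvlq
nwqd
hku
lzgv
tlg
hrb
hdrf

Derivation:
Hunk 1: at line 2 remove [dmnc,zjw,xsox] add [fpcju] -> 10 lines: fihz ufvj zkzr fpcju gppdd facq yynf awqv bmyw hdrf
Hunk 2: at line 6 remove [yynf,awqv] add [wsn,zttv,rgel] -> 11 lines: fihz ufvj zkzr fpcju gppdd facq wsn zttv rgel bmyw hdrf
Hunk 3: at line 7 remove [zttv,rgel,bmyw] add [rwb,ggo] -> 10 lines: fihz ufvj zkzr fpcju gppdd facq wsn rwb ggo hdrf
Hunk 4: at line 5 remove [facq,wsn] add [dvlq,wdt] -> 10 lines: fihz ufvj zkzr fpcju gppdd dvlq wdt rwb ggo hdrf
Hunk 5: at line 6 remove [wdt,rwb,ggo] add [nwqd,fghwz,hrb] -> 10 lines: fihz ufvj zkzr fpcju gppdd dvlq nwqd fghwz hrb hdrf
Hunk 6: at line 3 remove [fpcju,gppdd] add [htu] -> 9 lines: fihz ufvj zkzr htu dvlq nwqd fghwz hrb hdrf
Hunk 7: at line 5 remove [fghwz] add [hku,lzgv,tlg] -> 11 lines: fihz ufvj zkzr htu dvlq nwqd hku lzgv tlg hrb hdrf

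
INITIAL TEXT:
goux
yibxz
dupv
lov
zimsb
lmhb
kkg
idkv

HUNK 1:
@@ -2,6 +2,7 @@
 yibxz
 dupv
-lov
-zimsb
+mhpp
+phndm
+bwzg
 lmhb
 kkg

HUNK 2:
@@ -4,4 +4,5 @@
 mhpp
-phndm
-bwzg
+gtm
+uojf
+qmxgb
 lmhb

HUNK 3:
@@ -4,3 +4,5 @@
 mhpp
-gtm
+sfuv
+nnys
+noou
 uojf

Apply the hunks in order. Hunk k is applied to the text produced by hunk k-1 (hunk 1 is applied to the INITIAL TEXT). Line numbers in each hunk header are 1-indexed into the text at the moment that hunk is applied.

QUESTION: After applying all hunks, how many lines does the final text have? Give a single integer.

Hunk 1: at line 2 remove [lov,zimsb] add [mhpp,phndm,bwzg] -> 9 lines: goux yibxz dupv mhpp phndm bwzg lmhb kkg idkv
Hunk 2: at line 4 remove [phndm,bwzg] add [gtm,uojf,qmxgb] -> 10 lines: goux yibxz dupv mhpp gtm uojf qmxgb lmhb kkg idkv
Hunk 3: at line 4 remove [gtm] add [sfuv,nnys,noou] -> 12 lines: goux yibxz dupv mhpp sfuv nnys noou uojf qmxgb lmhb kkg idkv
Final line count: 12

Answer: 12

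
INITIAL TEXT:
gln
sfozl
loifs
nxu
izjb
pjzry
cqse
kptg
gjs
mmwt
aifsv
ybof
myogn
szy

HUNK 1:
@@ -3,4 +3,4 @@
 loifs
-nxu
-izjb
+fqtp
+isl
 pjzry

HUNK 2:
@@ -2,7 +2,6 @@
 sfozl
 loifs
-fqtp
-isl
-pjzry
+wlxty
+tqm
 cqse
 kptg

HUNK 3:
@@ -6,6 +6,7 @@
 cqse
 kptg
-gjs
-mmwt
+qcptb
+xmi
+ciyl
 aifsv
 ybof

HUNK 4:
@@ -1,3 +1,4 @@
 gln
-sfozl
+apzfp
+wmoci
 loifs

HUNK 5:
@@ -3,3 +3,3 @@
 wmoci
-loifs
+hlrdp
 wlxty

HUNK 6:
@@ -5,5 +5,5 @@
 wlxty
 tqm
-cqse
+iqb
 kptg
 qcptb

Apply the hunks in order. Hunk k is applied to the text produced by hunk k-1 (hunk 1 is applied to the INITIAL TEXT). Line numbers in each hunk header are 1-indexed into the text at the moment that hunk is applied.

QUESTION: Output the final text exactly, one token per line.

Hunk 1: at line 3 remove [nxu,izjb] add [fqtp,isl] -> 14 lines: gln sfozl loifs fqtp isl pjzry cqse kptg gjs mmwt aifsv ybof myogn szy
Hunk 2: at line 2 remove [fqtp,isl,pjzry] add [wlxty,tqm] -> 13 lines: gln sfozl loifs wlxty tqm cqse kptg gjs mmwt aifsv ybof myogn szy
Hunk 3: at line 6 remove [gjs,mmwt] add [qcptb,xmi,ciyl] -> 14 lines: gln sfozl loifs wlxty tqm cqse kptg qcptb xmi ciyl aifsv ybof myogn szy
Hunk 4: at line 1 remove [sfozl] add [apzfp,wmoci] -> 15 lines: gln apzfp wmoci loifs wlxty tqm cqse kptg qcptb xmi ciyl aifsv ybof myogn szy
Hunk 5: at line 3 remove [loifs] add [hlrdp] -> 15 lines: gln apzfp wmoci hlrdp wlxty tqm cqse kptg qcptb xmi ciyl aifsv ybof myogn szy
Hunk 6: at line 5 remove [cqse] add [iqb] -> 15 lines: gln apzfp wmoci hlrdp wlxty tqm iqb kptg qcptb xmi ciyl aifsv ybof myogn szy

Answer: gln
apzfp
wmoci
hlrdp
wlxty
tqm
iqb
kptg
qcptb
xmi
ciyl
aifsv
ybof
myogn
szy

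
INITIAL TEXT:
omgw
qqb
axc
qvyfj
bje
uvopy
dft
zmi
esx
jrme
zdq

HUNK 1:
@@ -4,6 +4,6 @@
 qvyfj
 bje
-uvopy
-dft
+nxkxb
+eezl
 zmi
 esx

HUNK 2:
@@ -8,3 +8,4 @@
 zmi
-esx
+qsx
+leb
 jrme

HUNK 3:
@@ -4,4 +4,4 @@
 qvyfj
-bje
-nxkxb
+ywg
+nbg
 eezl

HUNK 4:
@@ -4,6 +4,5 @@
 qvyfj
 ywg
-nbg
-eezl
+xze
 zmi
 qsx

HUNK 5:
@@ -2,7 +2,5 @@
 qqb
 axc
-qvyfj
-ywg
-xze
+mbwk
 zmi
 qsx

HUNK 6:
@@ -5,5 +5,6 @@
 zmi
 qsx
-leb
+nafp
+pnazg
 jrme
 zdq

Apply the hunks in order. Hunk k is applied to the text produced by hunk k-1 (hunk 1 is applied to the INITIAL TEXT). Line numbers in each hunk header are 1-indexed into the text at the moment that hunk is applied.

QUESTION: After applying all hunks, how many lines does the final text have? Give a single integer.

Answer: 10

Derivation:
Hunk 1: at line 4 remove [uvopy,dft] add [nxkxb,eezl] -> 11 lines: omgw qqb axc qvyfj bje nxkxb eezl zmi esx jrme zdq
Hunk 2: at line 8 remove [esx] add [qsx,leb] -> 12 lines: omgw qqb axc qvyfj bje nxkxb eezl zmi qsx leb jrme zdq
Hunk 3: at line 4 remove [bje,nxkxb] add [ywg,nbg] -> 12 lines: omgw qqb axc qvyfj ywg nbg eezl zmi qsx leb jrme zdq
Hunk 4: at line 4 remove [nbg,eezl] add [xze] -> 11 lines: omgw qqb axc qvyfj ywg xze zmi qsx leb jrme zdq
Hunk 5: at line 2 remove [qvyfj,ywg,xze] add [mbwk] -> 9 lines: omgw qqb axc mbwk zmi qsx leb jrme zdq
Hunk 6: at line 5 remove [leb] add [nafp,pnazg] -> 10 lines: omgw qqb axc mbwk zmi qsx nafp pnazg jrme zdq
Final line count: 10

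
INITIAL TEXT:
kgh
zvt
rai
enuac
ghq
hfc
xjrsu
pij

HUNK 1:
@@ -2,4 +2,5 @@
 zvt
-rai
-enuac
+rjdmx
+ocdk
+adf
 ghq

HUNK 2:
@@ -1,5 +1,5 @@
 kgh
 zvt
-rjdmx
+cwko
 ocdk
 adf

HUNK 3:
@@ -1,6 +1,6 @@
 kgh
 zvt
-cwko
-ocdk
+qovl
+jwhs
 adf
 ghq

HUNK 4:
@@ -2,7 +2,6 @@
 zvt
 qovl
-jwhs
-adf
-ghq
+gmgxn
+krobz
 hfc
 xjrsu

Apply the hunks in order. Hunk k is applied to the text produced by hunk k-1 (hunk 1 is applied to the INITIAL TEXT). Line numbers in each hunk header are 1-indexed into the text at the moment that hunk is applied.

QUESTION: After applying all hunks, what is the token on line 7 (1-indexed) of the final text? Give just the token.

Hunk 1: at line 2 remove [rai,enuac] add [rjdmx,ocdk,adf] -> 9 lines: kgh zvt rjdmx ocdk adf ghq hfc xjrsu pij
Hunk 2: at line 1 remove [rjdmx] add [cwko] -> 9 lines: kgh zvt cwko ocdk adf ghq hfc xjrsu pij
Hunk 3: at line 1 remove [cwko,ocdk] add [qovl,jwhs] -> 9 lines: kgh zvt qovl jwhs adf ghq hfc xjrsu pij
Hunk 4: at line 2 remove [jwhs,adf,ghq] add [gmgxn,krobz] -> 8 lines: kgh zvt qovl gmgxn krobz hfc xjrsu pij
Final line 7: xjrsu

Answer: xjrsu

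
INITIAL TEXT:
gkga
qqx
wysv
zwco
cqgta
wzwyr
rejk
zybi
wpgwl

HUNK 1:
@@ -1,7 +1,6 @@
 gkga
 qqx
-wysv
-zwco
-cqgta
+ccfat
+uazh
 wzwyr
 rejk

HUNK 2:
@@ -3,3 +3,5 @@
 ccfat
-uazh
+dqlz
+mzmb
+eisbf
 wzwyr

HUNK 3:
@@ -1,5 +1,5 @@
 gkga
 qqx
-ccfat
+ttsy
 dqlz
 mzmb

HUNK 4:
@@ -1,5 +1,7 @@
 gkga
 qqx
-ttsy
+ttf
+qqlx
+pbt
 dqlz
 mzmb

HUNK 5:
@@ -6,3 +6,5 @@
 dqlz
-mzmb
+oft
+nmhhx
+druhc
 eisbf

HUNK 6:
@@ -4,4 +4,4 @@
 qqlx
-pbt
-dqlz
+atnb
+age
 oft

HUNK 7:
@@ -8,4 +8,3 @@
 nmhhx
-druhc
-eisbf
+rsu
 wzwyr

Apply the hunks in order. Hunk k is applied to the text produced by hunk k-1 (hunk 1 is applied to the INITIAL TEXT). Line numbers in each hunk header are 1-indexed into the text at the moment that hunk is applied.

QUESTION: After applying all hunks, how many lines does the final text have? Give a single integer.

Answer: 13

Derivation:
Hunk 1: at line 1 remove [wysv,zwco,cqgta] add [ccfat,uazh] -> 8 lines: gkga qqx ccfat uazh wzwyr rejk zybi wpgwl
Hunk 2: at line 3 remove [uazh] add [dqlz,mzmb,eisbf] -> 10 lines: gkga qqx ccfat dqlz mzmb eisbf wzwyr rejk zybi wpgwl
Hunk 3: at line 1 remove [ccfat] add [ttsy] -> 10 lines: gkga qqx ttsy dqlz mzmb eisbf wzwyr rejk zybi wpgwl
Hunk 4: at line 1 remove [ttsy] add [ttf,qqlx,pbt] -> 12 lines: gkga qqx ttf qqlx pbt dqlz mzmb eisbf wzwyr rejk zybi wpgwl
Hunk 5: at line 6 remove [mzmb] add [oft,nmhhx,druhc] -> 14 lines: gkga qqx ttf qqlx pbt dqlz oft nmhhx druhc eisbf wzwyr rejk zybi wpgwl
Hunk 6: at line 4 remove [pbt,dqlz] add [atnb,age] -> 14 lines: gkga qqx ttf qqlx atnb age oft nmhhx druhc eisbf wzwyr rejk zybi wpgwl
Hunk 7: at line 8 remove [druhc,eisbf] add [rsu] -> 13 lines: gkga qqx ttf qqlx atnb age oft nmhhx rsu wzwyr rejk zybi wpgwl
Final line count: 13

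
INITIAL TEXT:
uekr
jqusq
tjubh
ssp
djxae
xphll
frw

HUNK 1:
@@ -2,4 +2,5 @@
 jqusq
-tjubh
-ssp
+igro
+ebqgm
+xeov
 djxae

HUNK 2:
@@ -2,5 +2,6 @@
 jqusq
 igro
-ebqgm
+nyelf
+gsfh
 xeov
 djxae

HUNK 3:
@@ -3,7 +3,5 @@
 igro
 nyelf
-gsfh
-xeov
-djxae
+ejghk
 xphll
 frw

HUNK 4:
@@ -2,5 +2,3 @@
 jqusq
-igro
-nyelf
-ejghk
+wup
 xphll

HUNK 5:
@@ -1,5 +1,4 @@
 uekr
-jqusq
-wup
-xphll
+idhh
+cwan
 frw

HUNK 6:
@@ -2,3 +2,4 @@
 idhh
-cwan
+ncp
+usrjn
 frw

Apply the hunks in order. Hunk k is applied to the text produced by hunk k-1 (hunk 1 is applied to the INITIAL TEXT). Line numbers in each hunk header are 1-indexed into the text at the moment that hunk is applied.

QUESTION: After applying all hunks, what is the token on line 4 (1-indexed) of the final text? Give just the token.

Answer: usrjn

Derivation:
Hunk 1: at line 2 remove [tjubh,ssp] add [igro,ebqgm,xeov] -> 8 lines: uekr jqusq igro ebqgm xeov djxae xphll frw
Hunk 2: at line 2 remove [ebqgm] add [nyelf,gsfh] -> 9 lines: uekr jqusq igro nyelf gsfh xeov djxae xphll frw
Hunk 3: at line 3 remove [gsfh,xeov,djxae] add [ejghk] -> 7 lines: uekr jqusq igro nyelf ejghk xphll frw
Hunk 4: at line 2 remove [igro,nyelf,ejghk] add [wup] -> 5 lines: uekr jqusq wup xphll frw
Hunk 5: at line 1 remove [jqusq,wup,xphll] add [idhh,cwan] -> 4 lines: uekr idhh cwan frw
Hunk 6: at line 2 remove [cwan] add [ncp,usrjn] -> 5 lines: uekr idhh ncp usrjn frw
Final line 4: usrjn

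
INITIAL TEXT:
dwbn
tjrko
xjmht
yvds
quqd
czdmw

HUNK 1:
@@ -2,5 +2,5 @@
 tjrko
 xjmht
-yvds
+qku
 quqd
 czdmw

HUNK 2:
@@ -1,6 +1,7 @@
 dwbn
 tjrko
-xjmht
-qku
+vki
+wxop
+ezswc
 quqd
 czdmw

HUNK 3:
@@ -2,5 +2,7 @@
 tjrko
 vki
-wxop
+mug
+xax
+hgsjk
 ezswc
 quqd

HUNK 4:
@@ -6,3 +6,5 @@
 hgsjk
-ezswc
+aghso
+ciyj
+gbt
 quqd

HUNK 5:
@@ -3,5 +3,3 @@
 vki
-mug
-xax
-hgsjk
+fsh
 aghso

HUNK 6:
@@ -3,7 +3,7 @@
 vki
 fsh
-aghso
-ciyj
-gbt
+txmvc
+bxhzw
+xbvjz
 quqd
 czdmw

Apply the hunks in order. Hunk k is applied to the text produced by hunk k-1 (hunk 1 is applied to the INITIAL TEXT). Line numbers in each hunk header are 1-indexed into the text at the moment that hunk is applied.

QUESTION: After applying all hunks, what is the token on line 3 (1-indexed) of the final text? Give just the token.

Hunk 1: at line 2 remove [yvds] add [qku] -> 6 lines: dwbn tjrko xjmht qku quqd czdmw
Hunk 2: at line 1 remove [xjmht,qku] add [vki,wxop,ezswc] -> 7 lines: dwbn tjrko vki wxop ezswc quqd czdmw
Hunk 3: at line 2 remove [wxop] add [mug,xax,hgsjk] -> 9 lines: dwbn tjrko vki mug xax hgsjk ezswc quqd czdmw
Hunk 4: at line 6 remove [ezswc] add [aghso,ciyj,gbt] -> 11 lines: dwbn tjrko vki mug xax hgsjk aghso ciyj gbt quqd czdmw
Hunk 5: at line 3 remove [mug,xax,hgsjk] add [fsh] -> 9 lines: dwbn tjrko vki fsh aghso ciyj gbt quqd czdmw
Hunk 6: at line 3 remove [aghso,ciyj,gbt] add [txmvc,bxhzw,xbvjz] -> 9 lines: dwbn tjrko vki fsh txmvc bxhzw xbvjz quqd czdmw
Final line 3: vki

Answer: vki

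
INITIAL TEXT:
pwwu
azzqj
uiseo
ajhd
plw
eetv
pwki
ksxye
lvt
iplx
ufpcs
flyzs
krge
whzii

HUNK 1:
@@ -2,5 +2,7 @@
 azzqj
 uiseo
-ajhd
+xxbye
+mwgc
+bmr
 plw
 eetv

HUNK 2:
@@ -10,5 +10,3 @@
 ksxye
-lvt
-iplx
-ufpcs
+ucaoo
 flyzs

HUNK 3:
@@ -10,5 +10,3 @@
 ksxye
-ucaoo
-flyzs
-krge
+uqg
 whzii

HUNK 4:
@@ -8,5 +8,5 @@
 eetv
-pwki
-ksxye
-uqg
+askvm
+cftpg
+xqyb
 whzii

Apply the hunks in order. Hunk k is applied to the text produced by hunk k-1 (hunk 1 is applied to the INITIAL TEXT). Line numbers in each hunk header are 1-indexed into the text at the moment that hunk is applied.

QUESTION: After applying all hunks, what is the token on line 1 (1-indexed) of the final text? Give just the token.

Hunk 1: at line 2 remove [ajhd] add [xxbye,mwgc,bmr] -> 16 lines: pwwu azzqj uiseo xxbye mwgc bmr plw eetv pwki ksxye lvt iplx ufpcs flyzs krge whzii
Hunk 2: at line 10 remove [lvt,iplx,ufpcs] add [ucaoo] -> 14 lines: pwwu azzqj uiseo xxbye mwgc bmr plw eetv pwki ksxye ucaoo flyzs krge whzii
Hunk 3: at line 10 remove [ucaoo,flyzs,krge] add [uqg] -> 12 lines: pwwu azzqj uiseo xxbye mwgc bmr plw eetv pwki ksxye uqg whzii
Hunk 4: at line 8 remove [pwki,ksxye,uqg] add [askvm,cftpg,xqyb] -> 12 lines: pwwu azzqj uiseo xxbye mwgc bmr plw eetv askvm cftpg xqyb whzii
Final line 1: pwwu

Answer: pwwu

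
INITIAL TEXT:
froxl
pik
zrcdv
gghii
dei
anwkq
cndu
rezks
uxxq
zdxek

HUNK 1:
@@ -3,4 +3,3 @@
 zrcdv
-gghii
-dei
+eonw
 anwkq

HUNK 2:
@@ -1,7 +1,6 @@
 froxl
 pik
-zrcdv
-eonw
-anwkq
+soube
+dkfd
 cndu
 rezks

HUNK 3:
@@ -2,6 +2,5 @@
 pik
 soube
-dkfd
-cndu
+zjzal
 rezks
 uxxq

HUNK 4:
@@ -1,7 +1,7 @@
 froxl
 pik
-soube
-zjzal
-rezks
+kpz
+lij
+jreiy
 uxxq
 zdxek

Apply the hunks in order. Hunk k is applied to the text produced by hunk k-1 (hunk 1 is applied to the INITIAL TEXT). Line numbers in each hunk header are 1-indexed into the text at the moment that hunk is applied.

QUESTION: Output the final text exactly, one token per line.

Answer: froxl
pik
kpz
lij
jreiy
uxxq
zdxek

Derivation:
Hunk 1: at line 3 remove [gghii,dei] add [eonw] -> 9 lines: froxl pik zrcdv eonw anwkq cndu rezks uxxq zdxek
Hunk 2: at line 1 remove [zrcdv,eonw,anwkq] add [soube,dkfd] -> 8 lines: froxl pik soube dkfd cndu rezks uxxq zdxek
Hunk 3: at line 2 remove [dkfd,cndu] add [zjzal] -> 7 lines: froxl pik soube zjzal rezks uxxq zdxek
Hunk 4: at line 1 remove [soube,zjzal,rezks] add [kpz,lij,jreiy] -> 7 lines: froxl pik kpz lij jreiy uxxq zdxek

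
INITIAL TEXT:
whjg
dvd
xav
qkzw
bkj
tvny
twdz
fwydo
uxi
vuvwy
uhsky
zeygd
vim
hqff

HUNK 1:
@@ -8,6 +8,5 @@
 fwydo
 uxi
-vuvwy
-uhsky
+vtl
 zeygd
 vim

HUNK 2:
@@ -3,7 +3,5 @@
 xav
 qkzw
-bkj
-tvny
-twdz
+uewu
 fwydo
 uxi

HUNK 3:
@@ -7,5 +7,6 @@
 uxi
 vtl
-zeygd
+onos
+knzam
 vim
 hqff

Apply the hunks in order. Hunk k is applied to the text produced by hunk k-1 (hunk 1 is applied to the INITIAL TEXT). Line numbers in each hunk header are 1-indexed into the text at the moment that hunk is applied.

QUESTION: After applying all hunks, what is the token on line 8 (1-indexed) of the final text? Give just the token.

Answer: vtl

Derivation:
Hunk 1: at line 8 remove [vuvwy,uhsky] add [vtl] -> 13 lines: whjg dvd xav qkzw bkj tvny twdz fwydo uxi vtl zeygd vim hqff
Hunk 2: at line 3 remove [bkj,tvny,twdz] add [uewu] -> 11 lines: whjg dvd xav qkzw uewu fwydo uxi vtl zeygd vim hqff
Hunk 3: at line 7 remove [zeygd] add [onos,knzam] -> 12 lines: whjg dvd xav qkzw uewu fwydo uxi vtl onos knzam vim hqff
Final line 8: vtl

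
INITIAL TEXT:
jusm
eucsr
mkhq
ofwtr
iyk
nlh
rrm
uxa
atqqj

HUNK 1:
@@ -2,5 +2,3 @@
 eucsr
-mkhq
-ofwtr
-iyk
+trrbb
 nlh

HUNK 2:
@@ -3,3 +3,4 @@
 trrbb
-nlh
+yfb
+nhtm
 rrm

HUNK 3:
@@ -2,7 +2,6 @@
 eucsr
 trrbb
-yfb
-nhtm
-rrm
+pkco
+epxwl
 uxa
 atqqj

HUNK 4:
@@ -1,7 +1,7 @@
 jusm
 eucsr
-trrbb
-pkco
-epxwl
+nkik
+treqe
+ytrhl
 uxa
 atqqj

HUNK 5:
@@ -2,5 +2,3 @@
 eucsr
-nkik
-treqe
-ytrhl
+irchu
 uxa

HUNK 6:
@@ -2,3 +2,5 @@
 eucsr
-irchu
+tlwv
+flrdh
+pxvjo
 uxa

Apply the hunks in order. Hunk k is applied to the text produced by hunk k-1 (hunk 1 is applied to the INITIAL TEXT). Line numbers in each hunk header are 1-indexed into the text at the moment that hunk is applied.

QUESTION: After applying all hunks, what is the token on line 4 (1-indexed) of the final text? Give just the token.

Hunk 1: at line 2 remove [mkhq,ofwtr,iyk] add [trrbb] -> 7 lines: jusm eucsr trrbb nlh rrm uxa atqqj
Hunk 2: at line 3 remove [nlh] add [yfb,nhtm] -> 8 lines: jusm eucsr trrbb yfb nhtm rrm uxa atqqj
Hunk 3: at line 2 remove [yfb,nhtm,rrm] add [pkco,epxwl] -> 7 lines: jusm eucsr trrbb pkco epxwl uxa atqqj
Hunk 4: at line 1 remove [trrbb,pkco,epxwl] add [nkik,treqe,ytrhl] -> 7 lines: jusm eucsr nkik treqe ytrhl uxa atqqj
Hunk 5: at line 2 remove [nkik,treqe,ytrhl] add [irchu] -> 5 lines: jusm eucsr irchu uxa atqqj
Hunk 6: at line 2 remove [irchu] add [tlwv,flrdh,pxvjo] -> 7 lines: jusm eucsr tlwv flrdh pxvjo uxa atqqj
Final line 4: flrdh

Answer: flrdh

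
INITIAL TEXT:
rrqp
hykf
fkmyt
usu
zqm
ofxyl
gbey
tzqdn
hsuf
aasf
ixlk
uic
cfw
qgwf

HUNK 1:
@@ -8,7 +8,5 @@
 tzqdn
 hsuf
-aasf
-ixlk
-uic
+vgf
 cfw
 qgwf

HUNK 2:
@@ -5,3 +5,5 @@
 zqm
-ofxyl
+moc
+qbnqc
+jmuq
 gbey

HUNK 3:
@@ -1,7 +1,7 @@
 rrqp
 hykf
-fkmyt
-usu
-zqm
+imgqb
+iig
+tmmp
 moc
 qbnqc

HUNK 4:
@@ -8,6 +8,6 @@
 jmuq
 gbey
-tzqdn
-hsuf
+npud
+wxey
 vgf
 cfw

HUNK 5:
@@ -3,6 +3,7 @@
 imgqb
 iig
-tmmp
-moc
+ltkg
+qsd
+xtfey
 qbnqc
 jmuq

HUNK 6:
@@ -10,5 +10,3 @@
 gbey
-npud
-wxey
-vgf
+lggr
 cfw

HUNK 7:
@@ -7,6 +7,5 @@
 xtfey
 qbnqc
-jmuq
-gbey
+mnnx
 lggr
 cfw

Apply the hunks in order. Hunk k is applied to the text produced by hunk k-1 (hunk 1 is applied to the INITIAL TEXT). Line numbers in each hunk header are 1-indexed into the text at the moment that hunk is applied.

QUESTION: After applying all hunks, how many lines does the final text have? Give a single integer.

Answer: 12

Derivation:
Hunk 1: at line 8 remove [aasf,ixlk,uic] add [vgf] -> 12 lines: rrqp hykf fkmyt usu zqm ofxyl gbey tzqdn hsuf vgf cfw qgwf
Hunk 2: at line 5 remove [ofxyl] add [moc,qbnqc,jmuq] -> 14 lines: rrqp hykf fkmyt usu zqm moc qbnqc jmuq gbey tzqdn hsuf vgf cfw qgwf
Hunk 3: at line 1 remove [fkmyt,usu,zqm] add [imgqb,iig,tmmp] -> 14 lines: rrqp hykf imgqb iig tmmp moc qbnqc jmuq gbey tzqdn hsuf vgf cfw qgwf
Hunk 4: at line 8 remove [tzqdn,hsuf] add [npud,wxey] -> 14 lines: rrqp hykf imgqb iig tmmp moc qbnqc jmuq gbey npud wxey vgf cfw qgwf
Hunk 5: at line 3 remove [tmmp,moc] add [ltkg,qsd,xtfey] -> 15 lines: rrqp hykf imgqb iig ltkg qsd xtfey qbnqc jmuq gbey npud wxey vgf cfw qgwf
Hunk 6: at line 10 remove [npud,wxey,vgf] add [lggr] -> 13 lines: rrqp hykf imgqb iig ltkg qsd xtfey qbnqc jmuq gbey lggr cfw qgwf
Hunk 7: at line 7 remove [jmuq,gbey] add [mnnx] -> 12 lines: rrqp hykf imgqb iig ltkg qsd xtfey qbnqc mnnx lggr cfw qgwf
Final line count: 12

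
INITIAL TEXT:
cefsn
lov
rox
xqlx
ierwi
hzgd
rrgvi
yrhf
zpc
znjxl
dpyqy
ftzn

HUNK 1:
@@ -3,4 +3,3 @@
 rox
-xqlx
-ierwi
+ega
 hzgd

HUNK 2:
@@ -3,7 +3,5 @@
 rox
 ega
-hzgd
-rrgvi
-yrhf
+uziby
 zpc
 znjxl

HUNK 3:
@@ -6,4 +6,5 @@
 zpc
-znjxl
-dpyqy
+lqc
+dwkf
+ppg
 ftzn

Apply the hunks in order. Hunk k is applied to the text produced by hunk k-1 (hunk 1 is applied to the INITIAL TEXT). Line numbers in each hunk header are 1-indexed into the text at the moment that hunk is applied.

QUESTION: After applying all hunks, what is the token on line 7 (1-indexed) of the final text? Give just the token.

Hunk 1: at line 3 remove [xqlx,ierwi] add [ega] -> 11 lines: cefsn lov rox ega hzgd rrgvi yrhf zpc znjxl dpyqy ftzn
Hunk 2: at line 3 remove [hzgd,rrgvi,yrhf] add [uziby] -> 9 lines: cefsn lov rox ega uziby zpc znjxl dpyqy ftzn
Hunk 3: at line 6 remove [znjxl,dpyqy] add [lqc,dwkf,ppg] -> 10 lines: cefsn lov rox ega uziby zpc lqc dwkf ppg ftzn
Final line 7: lqc

Answer: lqc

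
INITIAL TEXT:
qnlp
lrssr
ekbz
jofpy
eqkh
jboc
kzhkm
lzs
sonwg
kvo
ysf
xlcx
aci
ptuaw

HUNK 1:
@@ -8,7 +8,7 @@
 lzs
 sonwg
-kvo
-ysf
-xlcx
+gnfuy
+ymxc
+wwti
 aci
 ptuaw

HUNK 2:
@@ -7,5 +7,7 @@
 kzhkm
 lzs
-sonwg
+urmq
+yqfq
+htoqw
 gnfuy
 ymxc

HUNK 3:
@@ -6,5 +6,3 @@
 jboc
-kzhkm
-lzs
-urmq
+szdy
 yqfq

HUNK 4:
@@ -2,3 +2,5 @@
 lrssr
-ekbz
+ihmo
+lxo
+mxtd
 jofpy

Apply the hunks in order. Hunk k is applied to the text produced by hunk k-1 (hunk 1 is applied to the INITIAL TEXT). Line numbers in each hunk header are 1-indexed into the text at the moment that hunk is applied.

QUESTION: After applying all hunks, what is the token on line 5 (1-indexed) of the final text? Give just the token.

Hunk 1: at line 8 remove [kvo,ysf,xlcx] add [gnfuy,ymxc,wwti] -> 14 lines: qnlp lrssr ekbz jofpy eqkh jboc kzhkm lzs sonwg gnfuy ymxc wwti aci ptuaw
Hunk 2: at line 7 remove [sonwg] add [urmq,yqfq,htoqw] -> 16 lines: qnlp lrssr ekbz jofpy eqkh jboc kzhkm lzs urmq yqfq htoqw gnfuy ymxc wwti aci ptuaw
Hunk 3: at line 6 remove [kzhkm,lzs,urmq] add [szdy] -> 14 lines: qnlp lrssr ekbz jofpy eqkh jboc szdy yqfq htoqw gnfuy ymxc wwti aci ptuaw
Hunk 4: at line 2 remove [ekbz] add [ihmo,lxo,mxtd] -> 16 lines: qnlp lrssr ihmo lxo mxtd jofpy eqkh jboc szdy yqfq htoqw gnfuy ymxc wwti aci ptuaw
Final line 5: mxtd

Answer: mxtd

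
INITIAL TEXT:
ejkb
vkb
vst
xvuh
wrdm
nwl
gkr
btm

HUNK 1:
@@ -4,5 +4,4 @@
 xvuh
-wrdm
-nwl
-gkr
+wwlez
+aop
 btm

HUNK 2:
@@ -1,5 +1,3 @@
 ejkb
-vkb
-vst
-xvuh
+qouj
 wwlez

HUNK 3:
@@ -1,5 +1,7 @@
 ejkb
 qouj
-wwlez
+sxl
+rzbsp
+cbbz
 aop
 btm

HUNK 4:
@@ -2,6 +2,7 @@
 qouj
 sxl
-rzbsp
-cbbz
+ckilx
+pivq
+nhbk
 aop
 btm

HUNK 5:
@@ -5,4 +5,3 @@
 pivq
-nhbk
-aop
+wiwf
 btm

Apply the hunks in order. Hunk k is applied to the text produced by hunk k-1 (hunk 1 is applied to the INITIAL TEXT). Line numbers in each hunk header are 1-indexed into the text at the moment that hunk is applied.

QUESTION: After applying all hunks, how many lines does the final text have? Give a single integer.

Answer: 7

Derivation:
Hunk 1: at line 4 remove [wrdm,nwl,gkr] add [wwlez,aop] -> 7 lines: ejkb vkb vst xvuh wwlez aop btm
Hunk 2: at line 1 remove [vkb,vst,xvuh] add [qouj] -> 5 lines: ejkb qouj wwlez aop btm
Hunk 3: at line 1 remove [wwlez] add [sxl,rzbsp,cbbz] -> 7 lines: ejkb qouj sxl rzbsp cbbz aop btm
Hunk 4: at line 2 remove [rzbsp,cbbz] add [ckilx,pivq,nhbk] -> 8 lines: ejkb qouj sxl ckilx pivq nhbk aop btm
Hunk 5: at line 5 remove [nhbk,aop] add [wiwf] -> 7 lines: ejkb qouj sxl ckilx pivq wiwf btm
Final line count: 7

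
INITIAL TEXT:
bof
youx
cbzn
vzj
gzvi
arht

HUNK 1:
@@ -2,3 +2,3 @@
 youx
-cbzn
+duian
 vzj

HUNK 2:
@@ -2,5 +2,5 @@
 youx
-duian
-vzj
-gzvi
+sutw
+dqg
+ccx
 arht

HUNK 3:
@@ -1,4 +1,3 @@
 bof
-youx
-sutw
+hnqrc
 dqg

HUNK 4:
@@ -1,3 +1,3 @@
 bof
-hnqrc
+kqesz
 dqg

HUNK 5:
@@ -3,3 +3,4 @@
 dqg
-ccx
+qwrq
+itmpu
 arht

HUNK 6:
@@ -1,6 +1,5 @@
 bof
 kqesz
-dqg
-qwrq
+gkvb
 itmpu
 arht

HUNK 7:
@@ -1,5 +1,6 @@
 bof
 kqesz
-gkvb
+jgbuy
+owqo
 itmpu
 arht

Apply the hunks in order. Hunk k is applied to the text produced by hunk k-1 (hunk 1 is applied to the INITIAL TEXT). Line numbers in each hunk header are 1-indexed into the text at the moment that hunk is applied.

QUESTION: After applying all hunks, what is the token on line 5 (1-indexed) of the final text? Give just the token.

Answer: itmpu

Derivation:
Hunk 1: at line 2 remove [cbzn] add [duian] -> 6 lines: bof youx duian vzj gzvi arht
Hunk 2: at line 2 remove [duian,vzj,gzvi] add [sutw,dqg,ccx] -> 6 lines: bof youx sutw dqg ccx arht
Hunk 3: at line 1 remove [youx,sutw] add [hnqrc] -> 5 lines: bof hnqrc dqg ccx arht
Hunk 4: at line 1 remove [hnqrc] add [kqesz] -> 5 lines: bof kqesz dqg ccx arht
Hunk 5: at line 3 remove [ccx] add [qwrq,itmpu] -> 6 lines: bof kqesz dqg qwrq itmpu arht
Hunk 6: at line 1 remove [dqg,qwrq] add [gkvb] -> 5 lines: bof kqesz gkvb itmpu arht
Hunk 7: at line 1 remove [gkvb] add [jgbuy,owqo] -> 6 lines: bof kqesz jgbuy owqo itmpu arht
Final line 5: itmpu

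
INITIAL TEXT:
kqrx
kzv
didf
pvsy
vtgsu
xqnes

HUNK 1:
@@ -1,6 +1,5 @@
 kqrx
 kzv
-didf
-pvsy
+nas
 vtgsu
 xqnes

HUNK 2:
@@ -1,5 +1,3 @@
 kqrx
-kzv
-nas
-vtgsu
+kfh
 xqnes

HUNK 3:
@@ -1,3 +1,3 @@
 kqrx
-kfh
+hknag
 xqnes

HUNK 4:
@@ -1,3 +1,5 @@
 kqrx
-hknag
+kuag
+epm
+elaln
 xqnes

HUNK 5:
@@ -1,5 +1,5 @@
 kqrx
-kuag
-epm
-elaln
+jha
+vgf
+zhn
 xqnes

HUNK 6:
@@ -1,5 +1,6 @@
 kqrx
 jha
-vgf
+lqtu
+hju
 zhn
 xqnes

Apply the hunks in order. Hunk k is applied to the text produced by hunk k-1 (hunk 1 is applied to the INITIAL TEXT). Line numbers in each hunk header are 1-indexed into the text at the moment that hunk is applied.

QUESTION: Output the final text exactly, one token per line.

Hunk 1: at line 1 remove [didf,pvsy] add [nas] -> 5 lines: kqrx kzv nas vtgsu xqnes
Hunk 2: at line 1 remove [kzv,nas,vtgsu] add [kfh] -> 3 lines: kqrx kfh xqnes
Hunk 3: at line 1 remove [kfh] add [hknag] -> 3 lines: kqrx hknag xqnes
Hunk 4: at line 1 remove [hknag] add [kuag,epm,elaln] -> 5 lines: kqrx kuag epm elaln xqnes
Hunk 5: at line 1 remove [kuag,epm,elaln] add [jha,vgf,zhn] -> 5 lines: kqrx jha vgf zhn xqnes
Hunk 6: at line 1 remove [vgf] add [lqtu,hju] -> 6 lines: kqrx jha lqtu hju zhn xqnes

Answer: kqrx
jha
lqtu
hju
zhn
xqnes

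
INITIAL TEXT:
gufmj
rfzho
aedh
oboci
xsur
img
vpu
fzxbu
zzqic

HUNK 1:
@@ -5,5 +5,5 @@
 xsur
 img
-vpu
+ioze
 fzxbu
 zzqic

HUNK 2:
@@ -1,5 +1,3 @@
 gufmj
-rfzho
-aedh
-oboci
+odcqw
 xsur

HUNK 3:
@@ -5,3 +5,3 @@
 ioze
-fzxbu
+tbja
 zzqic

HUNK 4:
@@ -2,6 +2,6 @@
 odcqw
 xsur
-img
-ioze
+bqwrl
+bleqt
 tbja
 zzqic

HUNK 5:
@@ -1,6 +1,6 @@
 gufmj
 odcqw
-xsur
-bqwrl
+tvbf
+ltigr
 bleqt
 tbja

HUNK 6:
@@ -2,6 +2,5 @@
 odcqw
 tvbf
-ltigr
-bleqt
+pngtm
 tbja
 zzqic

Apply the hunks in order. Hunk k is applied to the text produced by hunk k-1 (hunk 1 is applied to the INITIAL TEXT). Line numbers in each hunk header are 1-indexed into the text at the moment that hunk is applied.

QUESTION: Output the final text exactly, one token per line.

Answer: gufmj
odcqw
tvbf
pngtm
tbja
zzqic

Derivation:
Hunk 1: at line 5 remove [vpu] add [ioze] -> 9 lines: gufmj rfzho aedh oboci xsur img ioze fzxbu zzqic
Hunk 2: at line 1 remove [rfzho,aedh,oboci] add [odcqw] -> 7 lines: gufmj odcqw xsur img ioze fzxbu zzqic
Hunk 3: at line 5 remove [fzxbu] add [tbja] -> 7 lines: gufmj odcqw xsur img ioze tbja zzqic
Hunk 4: at line 2 remove [img,ioze] add [bqwrl,bleqt] -> 7 lines: gufmj odcqw xsur bqwrl bleqt tbja zzqic
Hunk 5: at line 1 remove [xsur,bqwrl] add [tvbf,ltigr] -> 7 lines: gufmj odcqw tvbf ltigr bleqt tbja zzqic
Hunk 6: at line 2 remove [ltigr,bleqt] add [pngtm] -> 6 lines: gufmj odcqw tvbf pngtm tbja zzqic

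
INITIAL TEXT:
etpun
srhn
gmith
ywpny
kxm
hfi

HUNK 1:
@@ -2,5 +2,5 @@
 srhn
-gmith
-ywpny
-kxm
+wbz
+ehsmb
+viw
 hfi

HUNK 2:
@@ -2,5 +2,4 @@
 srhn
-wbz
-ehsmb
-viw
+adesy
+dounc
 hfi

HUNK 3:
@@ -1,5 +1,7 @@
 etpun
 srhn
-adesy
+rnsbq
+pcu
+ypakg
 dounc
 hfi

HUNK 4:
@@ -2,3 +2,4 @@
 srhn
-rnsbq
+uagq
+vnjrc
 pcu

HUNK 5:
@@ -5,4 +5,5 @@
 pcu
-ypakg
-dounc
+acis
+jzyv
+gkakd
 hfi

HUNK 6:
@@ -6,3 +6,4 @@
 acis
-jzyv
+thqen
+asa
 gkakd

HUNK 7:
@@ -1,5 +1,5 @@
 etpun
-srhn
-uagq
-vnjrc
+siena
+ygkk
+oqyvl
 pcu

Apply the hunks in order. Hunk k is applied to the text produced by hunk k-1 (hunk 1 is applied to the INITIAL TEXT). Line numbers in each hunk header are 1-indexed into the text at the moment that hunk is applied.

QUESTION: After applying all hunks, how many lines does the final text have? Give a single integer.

Hunk 1: at line 2 remove [gmith,ywpny,kxm] add [wbz,ehsmb,viw] -> 6 lines: etpun srhn wbz ehsmb viw hfi
Hunk 2: at line 2 remove [wbz,ehsmb,viw] add [adesy,dounc] -> 5 lines: etpun srhn adesy dounc hfi
Hunk 3: at line 1 remove [adesy] add [rnsbq,pcu,ypakg] -> 7 lines: etpun srhn rnsbq pcu ypakg dounc hfi
Hunk 4: at line 2 remove [rnsbq] add [uagq,vnjrc] -> 8 lines: etpun srhn uagq vnjrc pcu ypakg dounc hfi
Hunk 5: at line 5 remove [ypakg,dounc] add [acis,jzyv,gkakd] -> 9 lines: etpun srhn uagq vnjrc pcu acis jzyv gkakd hfi
Hunk 6: at line 6 remove [jzyv] add [thqen,asa] -> 10 lines: etpun srhn uagq vnjrc pcu acis thqen asa gkakd hfi
Hunk 7: at line 1 remove [srhn,uagq,vnjrc] add [siena,ygkk,oqyvl] -> 10 lines: etpun siena ygkk oqyvl pcu acis thqen asa gkakd hfi
Final line count: 10

Answer: 10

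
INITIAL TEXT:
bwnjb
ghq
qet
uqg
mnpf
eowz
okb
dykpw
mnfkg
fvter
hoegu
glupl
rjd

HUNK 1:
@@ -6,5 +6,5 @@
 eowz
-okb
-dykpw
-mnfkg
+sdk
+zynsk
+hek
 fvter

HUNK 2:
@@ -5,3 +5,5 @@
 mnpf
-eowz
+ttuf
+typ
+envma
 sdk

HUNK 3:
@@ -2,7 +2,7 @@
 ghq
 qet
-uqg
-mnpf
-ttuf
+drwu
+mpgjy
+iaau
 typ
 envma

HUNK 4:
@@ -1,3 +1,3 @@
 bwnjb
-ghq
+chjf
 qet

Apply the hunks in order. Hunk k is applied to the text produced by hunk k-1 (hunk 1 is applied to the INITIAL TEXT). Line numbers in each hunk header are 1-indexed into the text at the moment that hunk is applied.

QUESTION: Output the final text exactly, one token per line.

Hunk 1: at line 6 remove [okb,dykpw,mnfkg] add [sdk,zynsk,hek] -> 13 lines: bwnjb ghq qet uqg mnpf eowz sdk zynsk hek fvter hoegu glupl rjd
Hunk 2: at line 5 remove [eowz] add [ttuf,typ,envma] -> 15 lines: bwnjb ghq qet uqg mnpf ttuf typ envma sdk zynsk hek fvter hoegu glupl rjd
Hunk 3: at line 2 remove [uqg,mnpf,ttuf] add [drwu,mpgjy,iaau] -> 15 lines: bwnjb ghq qet drwu mpgjy iaau typ envma sdk zynsk hek fvter hoegu glupl rjd
Hunk 4: at line 1 remove [ghq] add [chjf] -> 15 lines: bwnjb chjf qet drwu mpgjy iaau typ envma sdk zynsk hek fvter hoegu glupl rjd

Answer: bwnjb
chjf
qet
drwu
mpgjy
iaau
typ
envma
sdk
zynsk
hek
fvter
hoegu
glupl
rjd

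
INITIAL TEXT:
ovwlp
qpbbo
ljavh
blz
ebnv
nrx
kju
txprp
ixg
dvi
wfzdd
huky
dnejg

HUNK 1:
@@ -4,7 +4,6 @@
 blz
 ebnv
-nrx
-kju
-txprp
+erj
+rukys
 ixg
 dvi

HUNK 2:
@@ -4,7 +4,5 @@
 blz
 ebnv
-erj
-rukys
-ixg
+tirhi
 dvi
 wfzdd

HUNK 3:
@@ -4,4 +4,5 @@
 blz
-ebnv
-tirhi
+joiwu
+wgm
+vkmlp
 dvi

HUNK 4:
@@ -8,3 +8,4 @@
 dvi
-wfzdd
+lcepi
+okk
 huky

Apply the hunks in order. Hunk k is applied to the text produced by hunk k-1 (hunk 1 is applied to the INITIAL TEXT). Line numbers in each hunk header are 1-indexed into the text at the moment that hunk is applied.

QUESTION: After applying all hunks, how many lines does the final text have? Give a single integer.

Answer: 12

Derivation:
Hunk 1: at line 4 remove [nrx,kju,txprp] add [erj,rukys] -> 12 lines: ovwlp qpbbo ljavh blz ebnv erj rukys ixg dvi wfzdd huky dnejg
Hunk 2: at line 4 remove [erj,rukys,ixg] add [tirhi] -> 10 lines: ovwlp qpbbo ljavh blz ebnv tirhi dvi wfzdd huky dnejg
Hunk 3: at line 4 remove [ebnv,tirhi] add [joiwu,wgm,vkmlp] -> 11 lines: ovwlp qpbbo ljavh blz joiwu wgm vkmlp dvi wfzdd huky dnejg
Hunk 4: at line 8 remove [wfzdd] add [lcepi,okk] -> 12 lines: ovwlp qpbbo ljavh blz joiwu wgm vkmlp dvi lcepi okk huky dnejg
Final line count: 12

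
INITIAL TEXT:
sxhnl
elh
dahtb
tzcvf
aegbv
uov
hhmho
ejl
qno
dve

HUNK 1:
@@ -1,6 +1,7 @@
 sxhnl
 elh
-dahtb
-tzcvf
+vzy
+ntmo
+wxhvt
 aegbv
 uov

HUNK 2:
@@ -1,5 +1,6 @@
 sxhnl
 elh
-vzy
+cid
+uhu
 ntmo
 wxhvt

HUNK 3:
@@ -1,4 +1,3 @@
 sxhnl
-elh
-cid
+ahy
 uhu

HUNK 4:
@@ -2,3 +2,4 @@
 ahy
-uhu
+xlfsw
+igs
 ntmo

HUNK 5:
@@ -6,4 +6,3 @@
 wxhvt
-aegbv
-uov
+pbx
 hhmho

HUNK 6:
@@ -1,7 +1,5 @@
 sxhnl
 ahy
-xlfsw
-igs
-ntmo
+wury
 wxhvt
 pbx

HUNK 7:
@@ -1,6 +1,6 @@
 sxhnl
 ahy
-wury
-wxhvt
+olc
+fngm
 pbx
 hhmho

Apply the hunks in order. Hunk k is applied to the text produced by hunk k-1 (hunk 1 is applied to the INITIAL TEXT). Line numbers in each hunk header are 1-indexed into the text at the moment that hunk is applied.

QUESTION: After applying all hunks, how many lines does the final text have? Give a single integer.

Answer: 9

Derivation:
Hunk 1: at line 1 remove [dahtb,tzcvf] add [vzy,ntmo,wxhvt] -> 11 lines: sxhnl elh vzy ntmo wxhvt aegbv uov hhmho ejl qno dve
Hunk 2: at line 1 remove [vzy] add [cid,uhu] -> 12 lines: sxhnl elh cid uhu ntmo wxhvt aegbv uov hhmho ejl qno dve
Hunk 3: at line 1 remove [elh,cid] add [ahy] -> 11 lines: sxhnl ahy uhu ntmo wxhvt aegbv uov hhmho ejl qno dve
Hunk 4: at line 2 remove [uhu] add [xlfsw,igs] -> 12 lines: sxhnl ahy xlfsw igs ntmo wxhvt aegbv uov hhmho ejl qno dve
Hunk 5: at line 6 remove [aegbv,uov] add [pbx] -> 11 lines: sxhnl ahy xlfsw igs ntmo wxhvt pbx hhmho ejl qno dve
Hunk 6: at line 1 remove [xlfsw,igs,ntmo] add [wury] -> 9 lines: sxhnl ahy wury wxhvt pbx hhmho ejl qno dve
Hunk 7: at line 1 remove [wury,wxhvt] add [olc,fngm] -> 9 lines: sxhnl ahy olc fngm pbx hhmho ejl qno dve
Final line count: 9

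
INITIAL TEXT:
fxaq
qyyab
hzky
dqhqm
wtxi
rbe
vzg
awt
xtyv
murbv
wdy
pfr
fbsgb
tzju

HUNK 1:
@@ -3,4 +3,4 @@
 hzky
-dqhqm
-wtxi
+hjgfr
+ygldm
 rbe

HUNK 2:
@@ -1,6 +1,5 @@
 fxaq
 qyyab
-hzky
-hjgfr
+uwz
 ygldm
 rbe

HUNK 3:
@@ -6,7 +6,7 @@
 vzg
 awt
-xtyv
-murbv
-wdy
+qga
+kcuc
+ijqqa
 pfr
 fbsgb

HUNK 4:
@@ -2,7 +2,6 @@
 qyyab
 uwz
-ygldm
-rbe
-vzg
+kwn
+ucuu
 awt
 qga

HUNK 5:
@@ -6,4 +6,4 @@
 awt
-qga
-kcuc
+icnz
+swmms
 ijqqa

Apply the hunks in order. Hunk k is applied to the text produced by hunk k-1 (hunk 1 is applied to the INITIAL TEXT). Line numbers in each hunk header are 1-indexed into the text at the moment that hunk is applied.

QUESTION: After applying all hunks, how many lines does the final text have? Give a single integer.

Hunk 1: at line 3 remove [dqhqm,wtxi] add [hjgfr,ygldm] -> 14 lines: fxaq qyyab hzky hjgfr ygldm rbe vzg awt xtyv murbv wdy pfr fbsgb tzju
Hunk 2: at line 1 remove [hzky,hjgfr] add [uwz] -> 13 lines: fxaq qyyab uwz ygldm rbe vzg awt xtyv murbv wdy pfr fbsgb tzju
Hunk 3: at line 6 remove [xtyv,murbv,wdy] add [qga,kcuc,ijqqa] -> 13 lines: fxaq qyyab uwz ygldm rbe vzg awt qga kcuc ijqqa pfr fbsgb tzju
Hunk 4: at line 2 remove [ygldm,rbe,vzg] add [kwn,ucuu] -> 12 lines: fxaq qyyab uwz kwn ucuu awt qga kcuc ijqqa pfr fbsgb tzju
Hunk 5: at line 6 remove [qga,kcuc] add [icnz,swmms] -> 12 lines: fxaq qyyab uwz kwn ucuu awt icnz swmms ijqqa pfr fbsgb tzju
Final line count: 12

Answer: 12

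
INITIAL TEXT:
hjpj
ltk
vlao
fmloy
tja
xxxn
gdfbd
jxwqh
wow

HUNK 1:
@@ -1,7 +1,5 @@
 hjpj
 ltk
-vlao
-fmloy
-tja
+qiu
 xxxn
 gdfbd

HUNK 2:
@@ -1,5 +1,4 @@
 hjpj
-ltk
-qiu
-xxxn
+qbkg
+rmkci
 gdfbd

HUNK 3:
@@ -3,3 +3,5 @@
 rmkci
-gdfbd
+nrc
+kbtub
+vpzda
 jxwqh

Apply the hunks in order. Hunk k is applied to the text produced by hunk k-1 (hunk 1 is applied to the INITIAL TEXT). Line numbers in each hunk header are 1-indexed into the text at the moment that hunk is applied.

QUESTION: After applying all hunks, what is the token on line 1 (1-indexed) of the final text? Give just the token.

Hunk 1: at line 1 remove [vlao,fmloy,tja] add [qiu] -> 7 lines: hjpj ltk qiu xxxn gdfbd jxwqh wow
Hunk 2: at line 1 remove [ltk,qiu,xxxn] add [qbkg,rmkci] -> 6 lines: hjpj qbkg rmkci gdfbd jxwqh wow
Hunk 3: at line 3 remove [gdfbd] add [nrc,kbtub,vpzda] -> 8 lines: hjpj qbkg rmkci nrc kbtub vpzda jxwqh wow
Final line 1: hjpj

Answer: hjpj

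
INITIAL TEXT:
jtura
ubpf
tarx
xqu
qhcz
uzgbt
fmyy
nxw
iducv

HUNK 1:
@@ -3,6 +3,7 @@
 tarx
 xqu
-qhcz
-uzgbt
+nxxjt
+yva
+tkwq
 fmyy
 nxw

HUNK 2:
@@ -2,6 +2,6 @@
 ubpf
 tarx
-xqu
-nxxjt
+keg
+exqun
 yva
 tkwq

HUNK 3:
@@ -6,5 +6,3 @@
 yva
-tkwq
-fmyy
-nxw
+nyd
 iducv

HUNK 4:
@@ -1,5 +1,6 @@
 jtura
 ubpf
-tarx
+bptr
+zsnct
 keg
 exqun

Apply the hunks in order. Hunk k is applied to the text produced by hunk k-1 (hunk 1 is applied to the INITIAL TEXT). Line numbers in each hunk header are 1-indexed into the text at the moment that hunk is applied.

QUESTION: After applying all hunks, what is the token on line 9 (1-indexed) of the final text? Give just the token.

Hunk 1: at line 3 remove [qhcz,uzgbt] add [nxxjt,yva,tkwq] -> 10 lines: jtura ubpf tarx xqu nxxjt yva tkwq fmyy nxw iducv
Hunk 2: at line 2 remove [xqu,nxxjt] add [keg,exqun] -> 10 lines: jtura ubpf tarx keg exqun yva tkwq fmyy nxw iducv
Hunk 3: at line 6 remove [tkwq,fmyy,nxw] add [nyd] -> 8 lines: jtura ubpf tarx keg exqun yva nyd iducv
Hunk 4: at line 1 remove [tarx] add [bptr,zsnct] -> 9 lines: jtura ubpf bptr zsnct keg exqun yva nyd iducv
Final line 9: iducv

Answer: iducv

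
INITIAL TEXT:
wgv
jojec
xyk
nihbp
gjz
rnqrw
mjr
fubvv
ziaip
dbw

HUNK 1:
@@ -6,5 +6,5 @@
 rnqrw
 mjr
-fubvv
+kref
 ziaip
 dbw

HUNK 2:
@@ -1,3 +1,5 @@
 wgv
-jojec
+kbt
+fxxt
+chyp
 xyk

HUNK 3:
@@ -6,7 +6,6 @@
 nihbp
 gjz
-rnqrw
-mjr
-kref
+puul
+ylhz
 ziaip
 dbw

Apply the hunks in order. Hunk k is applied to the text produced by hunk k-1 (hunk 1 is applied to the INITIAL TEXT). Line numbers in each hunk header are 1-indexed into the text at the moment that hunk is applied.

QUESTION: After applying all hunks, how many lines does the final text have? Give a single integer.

Hunk 1: at line 6 remove [fubvv] add [kref] -> 10 lines: wgv jojec xyk nihbp gjz rnqrw mjr kref ziaip dbw
Hunk 2: at line 1 remove [jojec] add [kbt,fxxt,chyp] -> 12 lines: wgv kbt fxxt chyp xyk nihbp gjz rnqrw mjr kref ziaip dbw
Hunk 3: at line 6 remove [rnqrw,mjr,kref] add [puul,ylhz] -> 11 lines: wgv kbt fxxt chyp xyk nihbp gjz puul ylhz ziaip dbw
Final line count: 11

Answer: 11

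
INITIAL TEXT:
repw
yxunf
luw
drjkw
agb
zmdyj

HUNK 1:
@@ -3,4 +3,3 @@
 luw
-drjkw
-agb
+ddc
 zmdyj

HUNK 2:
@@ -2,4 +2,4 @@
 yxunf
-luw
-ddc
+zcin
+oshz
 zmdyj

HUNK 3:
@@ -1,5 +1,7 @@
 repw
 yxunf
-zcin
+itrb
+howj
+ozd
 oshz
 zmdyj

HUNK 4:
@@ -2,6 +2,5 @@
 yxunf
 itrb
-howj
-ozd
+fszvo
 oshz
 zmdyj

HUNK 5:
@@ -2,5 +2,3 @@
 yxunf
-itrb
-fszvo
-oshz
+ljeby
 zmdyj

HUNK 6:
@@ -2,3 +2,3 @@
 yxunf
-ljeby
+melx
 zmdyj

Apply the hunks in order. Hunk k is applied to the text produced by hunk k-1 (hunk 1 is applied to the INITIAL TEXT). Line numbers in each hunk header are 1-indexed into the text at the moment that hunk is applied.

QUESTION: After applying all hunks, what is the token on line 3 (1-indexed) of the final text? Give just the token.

Hunk 1: at line 3 remove [drjkw,agb] add [ddc] -> 5 lines: repw yxunf luw ddc zmdyj
Hunk 2: at line 2 remove [luw,ddc] add [zcin,oshz] -> 5 lines: repw yxunf zcin oshz zmdyj
Hunk 3: at line 1 remove [zcin] add [itrb,howj,ozd] -> 7 lines: repw yxunf itrb howj ozd oshz zmdyj
Hunk 4: at line 2 remove [howj,ozd] add [fszvo] -> 6 lines: repw yxunf itrb fszvo oshz zmdyj
Hunk 5: at line 2 remove [itrb,fszvo,oshz] add [ljeby] -> 4 lines: repw yxunf ljeby zmdyj
Hunk 6: at line 2 remove [ljeby] add [melx] -> 4 lines: repw yxunf melx zmdyj
Final line 3: melx

Answer: melx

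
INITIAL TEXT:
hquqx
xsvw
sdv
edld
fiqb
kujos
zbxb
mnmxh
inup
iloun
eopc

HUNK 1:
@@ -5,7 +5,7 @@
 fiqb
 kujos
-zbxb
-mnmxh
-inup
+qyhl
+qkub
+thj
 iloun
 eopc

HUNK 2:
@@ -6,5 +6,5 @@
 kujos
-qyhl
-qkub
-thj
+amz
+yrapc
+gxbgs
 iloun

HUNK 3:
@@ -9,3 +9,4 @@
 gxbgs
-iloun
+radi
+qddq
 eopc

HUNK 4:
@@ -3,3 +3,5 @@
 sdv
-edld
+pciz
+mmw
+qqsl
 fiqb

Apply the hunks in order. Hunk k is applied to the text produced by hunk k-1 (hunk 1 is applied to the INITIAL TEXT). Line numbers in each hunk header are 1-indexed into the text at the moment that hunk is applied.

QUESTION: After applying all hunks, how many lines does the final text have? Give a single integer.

Hunk 1: at line 5 remove [zbxb,mnmxh,inup] add [qyhl,qkub,thj] -> 11 lines: hquqx xsvw sdv edld fiqb kujos qyhl qkub thj iloun eopc
Hunk 2: at line 6 remove [qyhl,qkub,thj] add [amz,yrapc,gxbgs] -> 11 lines: hquqx xsvw sdv edld fiqb kujos amz yrapc gxbgs iloun eopc
Hunk 3: at line 9 remove [iloun] add [radi,qddq] -> 12 lines: hquqx xsvw sdv edld fiqb kujos amz yrapc gxbgs radi qddq eopc
Hunk 4: at line 3 remove [edld] add [pciz,mmw,qqsl] -> 14 lines: hquqx xsvw sdv pciz mmw qqsl fiqb kujos amz yrapc gxbgs radi qddq eopc
Final line count: 14

Answer: 14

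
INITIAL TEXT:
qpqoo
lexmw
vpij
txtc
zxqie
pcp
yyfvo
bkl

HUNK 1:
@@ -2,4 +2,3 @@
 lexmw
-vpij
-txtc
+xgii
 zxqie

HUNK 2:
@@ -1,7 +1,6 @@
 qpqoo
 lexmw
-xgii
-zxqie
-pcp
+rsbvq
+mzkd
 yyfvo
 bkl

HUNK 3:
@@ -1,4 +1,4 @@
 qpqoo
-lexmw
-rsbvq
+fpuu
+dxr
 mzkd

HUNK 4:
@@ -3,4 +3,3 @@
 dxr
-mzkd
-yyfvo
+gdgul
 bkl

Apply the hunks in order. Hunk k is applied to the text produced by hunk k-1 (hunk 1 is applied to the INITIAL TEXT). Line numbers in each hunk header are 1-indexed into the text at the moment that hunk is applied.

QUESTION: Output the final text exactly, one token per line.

Answer: qpqoo
fpuu
dxr
gdgul
bkl

Derivation:
Hunk 1: at line 2 remove [vpij,txtc] add [xgii] -> 7 lines: qpqoo lexmw xgii zxqie pcp yyfvo bkl
Hunk 2: at line 1 remove [xgii,zxqie,pcp] add [rsbvq,mzkd] -> 6 lines: qpqoo lexmw rsbvq mzkd yyfvo bkl
Hunk 3: at line 1 remove [lexmw,rsbvq] add [fpuu,dxr] -> 6 lines: qpqoo fpuu dxr mzkd yyfvo bkl
Hunk 4: at line 3 remove [mzkd,yyfvo] add [gdgul] -> 5 lines: qpqoo fpuu dxr gdgul bkl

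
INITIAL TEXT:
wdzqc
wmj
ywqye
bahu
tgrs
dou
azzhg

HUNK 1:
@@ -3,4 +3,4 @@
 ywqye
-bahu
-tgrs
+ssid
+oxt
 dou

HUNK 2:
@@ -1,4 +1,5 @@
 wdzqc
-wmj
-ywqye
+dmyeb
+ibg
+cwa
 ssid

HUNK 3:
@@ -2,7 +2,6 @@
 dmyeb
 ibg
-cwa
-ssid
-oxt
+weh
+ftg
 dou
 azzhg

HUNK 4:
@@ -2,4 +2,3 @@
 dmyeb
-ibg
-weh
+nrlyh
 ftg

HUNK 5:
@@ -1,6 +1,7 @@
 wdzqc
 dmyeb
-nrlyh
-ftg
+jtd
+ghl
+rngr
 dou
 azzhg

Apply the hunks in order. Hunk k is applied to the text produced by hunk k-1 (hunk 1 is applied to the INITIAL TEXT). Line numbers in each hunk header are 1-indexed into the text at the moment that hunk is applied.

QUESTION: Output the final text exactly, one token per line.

Hunk 1: at line 3 remove [bahu,tgrs] add [ssid,oxt] -> 7 lines: wdzqc wmj ywqye ssid oxt dou azzhg
Hunk 2: at line 1 remove [wmj,ywqye] add [dmyeb,ibg,cwa] -> 8 lines: wdzqc dmyeb ibg cwa ssid oxt dou azzhg
Hunk 3: at line 2 remove [cwa,ssid,oxt] add [weh,ftg] -> 7 lines: wdzqc dmyeb ibg weh ftg dou azzhg
Hunk 4: at line 2 remove [ibg,weh] add [nrlyh] -> 6 lines: wdzqc dmyeb nrlyh ftg dou azzhg
Hunk 5: at line 1 remove [nrlyh,ftg] add [jtd,ghl,rngr] -> 7 lines: wdzqc dmyeb jtd ghl rngr dou azzhg

Answer: wdzqc
dmyeb
jtd
ghl
rngr
dou
azzhg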